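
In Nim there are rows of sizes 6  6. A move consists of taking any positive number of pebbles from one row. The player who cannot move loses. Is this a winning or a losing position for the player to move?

Losing position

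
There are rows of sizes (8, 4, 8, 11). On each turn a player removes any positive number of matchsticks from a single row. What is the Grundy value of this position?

Compute the nim-sum pairwise:
8 ^ 4 = 12
12 ^ 8 = 4
4 ^ 11 = 15

15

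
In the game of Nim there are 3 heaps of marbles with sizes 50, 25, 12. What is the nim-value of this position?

Nim-sum: 50 XOR 25 XOR 12 = 39.

39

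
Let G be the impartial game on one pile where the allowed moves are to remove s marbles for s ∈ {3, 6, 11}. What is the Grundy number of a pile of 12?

Build the Grundy sequence with g(k) = mex{g(k−s) : s ∈ {3, 6, 11}, s ≤ k}:
k:     0  1  2  3  4  5  6  7  8  9 10 11 12
g(k):  0  0  0  1  1  1  2  2  2  0  0  3  1
So g(12) = 1.

1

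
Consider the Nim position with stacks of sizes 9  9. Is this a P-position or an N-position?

Nim-sum: 9 XOR 9 = 0.
The nim-sum is 0, so this is a P-position: the player to move is in a losing position under optimal play.

P-position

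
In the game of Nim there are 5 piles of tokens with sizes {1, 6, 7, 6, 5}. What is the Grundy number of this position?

Nim-sum: 1 ⊕ 6 ⊕ 7 ⊕ 6 ⊕ 5 = 3.

3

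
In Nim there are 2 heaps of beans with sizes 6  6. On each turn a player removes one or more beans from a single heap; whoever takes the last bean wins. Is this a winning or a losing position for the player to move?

Compute the nim-sum pairwise:
6 XOR 6 = 0
The nim-sum is 0, so this is a P-position: the player to move is in a losing position under optimal play.

Losing position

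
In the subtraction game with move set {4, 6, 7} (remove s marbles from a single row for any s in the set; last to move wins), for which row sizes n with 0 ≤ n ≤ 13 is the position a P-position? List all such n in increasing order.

0, 1, 2, 3, 11, 12, 13

Build the Grundy sequence with g(k) = mex{g(k−s) : s ∈ {4, 6, 7}, s ≤ k}:
k:     0  1  2  3  4  5  6  7  8  9 10 11 12 13
g(k):  0  0  0  0  1  1  1  1  2  2  2  0  0  0
The P-positions (g = 0) in 0..13 are 0, 1, 2, 3, 11, 12, 13.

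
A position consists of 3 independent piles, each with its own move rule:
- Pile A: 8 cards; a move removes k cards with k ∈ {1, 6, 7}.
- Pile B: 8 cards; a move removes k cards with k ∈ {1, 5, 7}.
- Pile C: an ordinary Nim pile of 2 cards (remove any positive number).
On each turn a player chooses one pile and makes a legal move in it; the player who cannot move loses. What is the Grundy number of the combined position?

Build the Grundy sequence for pile A with g(k) = mex{g(k−s) : s ∈ {1, 6, 7}, s ≤ k}:
k:     0  1  2  3  4  5  6  7  8
g(k):  0  1  0  1  0  1  2  3  2
So g(8) = 2.
Build the Grundy sequence for pile B with g(k) = mex{g(k−s) : s ∈ {1, 5, 7}, s ≤ k}:
k:     0  1  2  3  4  5  6  7  8
g(k):  0  1  0  1  0  1  0  1  0
So g(8) = 0.
Pile C is a plain Nim pile of size 2, so its Grundy value is 2.
By the Sprague-Grundy theorem, the Grundy value of a sum of independent games is the XOR of the component values.
Combined value = 2 ⊕ 0 ⊕ 2 = 0.

0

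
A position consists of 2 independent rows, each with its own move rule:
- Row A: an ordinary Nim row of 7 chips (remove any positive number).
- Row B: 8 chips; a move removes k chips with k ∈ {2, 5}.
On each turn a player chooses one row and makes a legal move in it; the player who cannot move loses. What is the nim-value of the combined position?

7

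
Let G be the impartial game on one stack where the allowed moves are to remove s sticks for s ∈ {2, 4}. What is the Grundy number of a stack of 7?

Build the Grundy sequence with g(k) = mex{g(k−s) : s ∈ {2, 4}, s ≤ k}:
g(0) = mex{} = 0
g(1) = mex{} = 0
g(2) = mex{0} = 1
g(3) = mex{0} = 1
g(4) = mex{0,1} = 2
g(5) = mex{0,1} = 2
g(6) = mex{1,2} = 0
g(7) = mex{1,2} = 0
So g(7) = 0.

0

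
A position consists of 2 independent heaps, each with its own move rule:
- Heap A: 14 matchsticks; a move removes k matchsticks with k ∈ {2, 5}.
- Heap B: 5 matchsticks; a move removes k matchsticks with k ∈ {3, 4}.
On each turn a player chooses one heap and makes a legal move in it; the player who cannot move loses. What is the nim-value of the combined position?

1

Build the Grundy sequence for heap A with g(k) = mex{g(k−s) : s ∈ {2, 5}, s ≤ k}:
k:     0  1  2  3  4  5  6  7  8  9 10 11 12 13 14
g(k):  0  0  1  1  0  2  1  0  0  1  1  0  2  1  0
So g(14) = 0.
Build the Grundy sequence for heap B with g(k) = mex{g(k−s) : s ∈ {3, 4}, s ≤ k}:
g(0) = mex{} = 0
g(1) = mex{} = 0
g(2) = mex{} = 0
g(3) = mex{0} = 1
g(4) = mex{0} = 1
g(5) = mex{0} = 1
So g(5) = 1.
By the Sprague-Grundy theorem, the Grundy value of a sum of independent games is the XOR of the component values.
Combined value = 0 XOR 1 = 1.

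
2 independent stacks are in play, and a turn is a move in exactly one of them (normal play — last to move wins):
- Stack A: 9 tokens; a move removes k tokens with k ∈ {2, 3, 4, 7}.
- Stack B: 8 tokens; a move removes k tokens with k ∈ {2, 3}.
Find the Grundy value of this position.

5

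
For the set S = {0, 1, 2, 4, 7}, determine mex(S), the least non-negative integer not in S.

The values 0, 1, 2 are all present; 3 is the first non-negative integer missing from the set.

3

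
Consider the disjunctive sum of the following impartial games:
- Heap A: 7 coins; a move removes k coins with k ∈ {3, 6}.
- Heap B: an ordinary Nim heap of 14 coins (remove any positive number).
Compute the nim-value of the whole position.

12

Build the Grundy sequence for heap A with g(k) = mex{g(k−s) : s ∈ {3, 6}, s ≤ k}:
k:     0  1  2  3  4  5  6  7
g(k):  0  0  0  1  1  1  2  2
So g(7) = 2.
Heap B is a plain Nim heap of size 14, so its Grundy value is 14.
The value of a disjunctive sum is the nim-sum of the parts.
Combined value = 2 ⊕ 14 = 12.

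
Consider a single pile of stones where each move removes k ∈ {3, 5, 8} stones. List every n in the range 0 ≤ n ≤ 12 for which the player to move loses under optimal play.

0, 1, 2, 11, 12

Build the Grundy sequence with g(k) = mex{g(k−s) : s ∈ {3, 5, 8}, s ≤ k}:
g(0) = mex{} = 0
g(1) = mex{} = 0
g(2) = mex{} = 0
g(3) = mex{0} = 1
g(4) = mex{0} = 1
g(5) = mex{0} = 1
g(6) = mex{0,1} = 2
g(7) = mex{0,1} = 2
g(8) = mex{0,1} = 2
g(9) = mex{0,1,2} = 3
g(10) = mex{0,1,2} = 3
g(11) = mex{1,2} = 0
g(12) = mex{1,2,3} = 0
The P-positions (g = 0) in 0..12 are 0, 1, 2, 11, 12.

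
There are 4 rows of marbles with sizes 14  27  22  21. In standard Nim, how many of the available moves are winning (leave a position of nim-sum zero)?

3

Nim-sum: 14 ^ 27 ^ 22 ^ 21 = 22.
The overall nim-sum is X = 22. A row of size p has a winning move iff p XOR X < p (reduce it to p XOR X).
  14: 14 XOR 22 = 24 ≥ 14 — no move.
  27: 27 XOR 22 = 13 < 27 — winning move (to 13).
  22: 22 XOR 22 = 0 < 22 — winning move (to 0).
  21: 21 XOR 22 = 3 < 21 — winning move (to 3).
That gives 3 winning moves.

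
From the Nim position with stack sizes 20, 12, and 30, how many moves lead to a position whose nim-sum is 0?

Bitwise XOR of the heap sizes:
  10100  (20)
  01100  (12)
  11110  (30)
  -----
  00110  (6)
The overall nim-sum is X = 6. A stack of size p has a winning move iff p XOR X < p (reduce it to p XOR X).
  20: 20 XOR 6 = 18 < 20 — winning move (to 18).
  12: 12 XOR 6 = 10 < 12 — winning move (to 10).
  30: 30 XOR 6 = 24 < 30 — winning move (to 24).
That gives 3 winning moves.

3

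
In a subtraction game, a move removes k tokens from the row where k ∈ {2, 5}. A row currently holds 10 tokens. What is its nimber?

1

Build the Grundy sequence with g(k) = mex{g(k−s) : s ∈ {2, 5}, s ≤ k}:
k:     0  1  2  3  4  5  6  7  8  9 10
g(k):  0  0  1  1  0  2  1  0  0  1  1
So g(10) = 1.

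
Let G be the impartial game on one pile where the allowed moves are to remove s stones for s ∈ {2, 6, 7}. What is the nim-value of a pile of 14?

Compute g(0), g(1), … for moves {2, 6, 7}:
k:     0  1  2  3  4  5  6  7  8  9 10 11 12 13 14
g(k):  0  0  1  1  0  0  1  1  2  0  3  1  2  0  0
So g(14) = 0.

0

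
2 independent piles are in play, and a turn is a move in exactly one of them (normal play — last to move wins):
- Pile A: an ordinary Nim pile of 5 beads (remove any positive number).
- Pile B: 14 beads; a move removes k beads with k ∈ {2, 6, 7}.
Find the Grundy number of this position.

5

Pile A is a plain Nim pile of size 5, so its Grundy value is 5.
For pile B, compute g(0), g(1), … with moves {2, 6, 7}:
g(0) = mex{} = 0
g(1) = mex{} = 0
g(2) = mex{0} = 1
g(3) = mex{0} = 1
g(4) = mex{1} = 0
g(5) = mex{1} = 0
g(6) = mex{0} = 1
g(7) = mex{0} = 1
g(8) = mex{0,1} = 2
g(9) = mex{1} = 0
g(10) = mex{0,1,2} = 3
g(11) = mex{0} = 1
g(12) = mex{0,1,3} = 2
g(13) = mex{1} = 0
g(14) = mex{1,2} = 0
So g(14) = 0.
By the Sprague-Grundy theorem, the Grundy value of a sum of independent games is the XOR of the component values.
Combined value = 5 ⊕ 0 = 5.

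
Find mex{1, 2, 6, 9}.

0

0 is not in the set, so the mex is 0.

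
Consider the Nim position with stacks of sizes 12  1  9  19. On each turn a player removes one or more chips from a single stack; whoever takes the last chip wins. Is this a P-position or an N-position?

N-position

Compute the nim-sum pairwise:
12 ⊕ 1 = 13
13 ⊕ 9 = 4
4 ⊕ 19 = 23
The nim-sum is 23 ≠ 0, so this is an N-position: the player to move can win.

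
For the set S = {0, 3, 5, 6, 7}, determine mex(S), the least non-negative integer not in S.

1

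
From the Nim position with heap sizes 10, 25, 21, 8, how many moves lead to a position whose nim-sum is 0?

Compute the nim-sum pairwise:
10 ⊕ 25 = 19
19 ⊕ 21 = 6
6 ⊕ 8 = 14
The overall nim-sum is X = 14. A heap of size p has a winning move iff p XOR X < p (reduce it to p XOR X).
  10: 10 XOR 14 = 4 < 10 — winning move (to 4).
  25: 25 XOR 14 = 23 < 25 — winning move (to 23).
  21: 21 XOR 14 = 27 ≥ 21 — no move.
  8: 8 XOR 14 = 6 < 8 — winning move (to 6).
That gives 3 winning moves.

3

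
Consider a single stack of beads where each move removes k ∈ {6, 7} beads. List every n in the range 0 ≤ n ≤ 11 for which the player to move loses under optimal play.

0, 1, 2, 3, 4, 5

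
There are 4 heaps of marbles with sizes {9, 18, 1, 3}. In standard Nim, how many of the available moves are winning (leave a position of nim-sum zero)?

1

Compute the nim-sum pairwise:
9 ^ 18 = 27
27 ^ 1 = 26
26 ^ 3 = 25
The overall nim-sum is X = 25. A heap of size p has a winning move iff p XOR X < p (reduce it to p XOR X).
  9: 9 XOR 25 = 16 ≥ 9 — no move.
  18: 18 XOR 25 = 11 < 18 — winning move (to 11).
  1: 1 XOR 25 = 24 ≥ 1 — no move.
  3: 3 XOR 25 = 26 ≥ 3 — no move.
That gives 1 winning move.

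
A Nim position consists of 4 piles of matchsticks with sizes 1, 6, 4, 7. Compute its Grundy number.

4

In binary:
  001  (1)
  110  (6)
  100  (4)
  111  (7)
  ---
  100  (4)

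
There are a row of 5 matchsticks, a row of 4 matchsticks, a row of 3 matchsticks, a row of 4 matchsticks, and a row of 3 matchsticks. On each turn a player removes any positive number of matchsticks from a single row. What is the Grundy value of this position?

5

Compute the nim-sum pairwise:
5 ⊕ 4 = 1
1 ⊕ 3 = 2
2 ⊕ 4 = 6
6 ⊕ 3 = 5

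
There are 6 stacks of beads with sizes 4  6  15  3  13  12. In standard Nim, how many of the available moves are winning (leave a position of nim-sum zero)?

3

Nim-sum: 4 XOR 6 XOR 15 XOR 3 XOR 13 XOR 12 = 15.
The overall nim-sum is X = 15. A stack of size p has a winning move iff p XOR X < p (reduce it to p XOR X).
  4: 4 XOR 15 = 11 ≥ 4 — no move.
  6: 6 XOR 15 = 9 ≥ 6 — no move.
  15: 15 XOR 15 = 0 < 15 — winning move (to 0).
  3: 3 XOR 15 = 12 ≥ 3 — no move.
  13: 13 XOR 15 = 2 < 13 — winning move (to 2).
  12: 12 XOR 15 = 3 < 12 — winning move (to 3).
That gives 3 winning moves.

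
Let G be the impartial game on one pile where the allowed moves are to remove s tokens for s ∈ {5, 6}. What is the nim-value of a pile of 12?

0

Compute g(0), g(1), … for moves {5, 6}:
g(0) = mex{} = 0
g(1) = mex{} = 0
g(2) = mex{} = 0
g(3) = mex{} = 0
g(4) = mex{} = 0
g(5) = mex{0} = 1
g(6) = mex{0} = 1
g(7) = mex{0} = 1
g(8) = mex{0} = 1
g(9) = mex{0} = 1
g(10) = mex{0,1} = 2
g(11) = mex{1} = 0
g(12) = mex{1} = 0
So g(12) = 0.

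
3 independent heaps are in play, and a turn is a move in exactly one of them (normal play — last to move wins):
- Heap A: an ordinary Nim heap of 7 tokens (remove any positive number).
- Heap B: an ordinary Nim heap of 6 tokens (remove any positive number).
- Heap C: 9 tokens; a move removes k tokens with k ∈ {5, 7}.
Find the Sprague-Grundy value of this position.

0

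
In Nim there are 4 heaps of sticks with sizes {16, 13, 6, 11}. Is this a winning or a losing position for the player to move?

Write each in binary and XOR column by column:
  10000  (16)
  01101  (13)
  00110  (6)
  01011  (11)
  -----
  10000  (16)
The nim-sum is 16 ≠ 0, so this is an N-position: the player to move can win.

Winning position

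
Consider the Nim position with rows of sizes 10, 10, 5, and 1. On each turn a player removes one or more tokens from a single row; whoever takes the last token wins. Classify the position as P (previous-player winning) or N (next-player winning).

Nim-sum: 10 ^ 10 ^ 5 ^ 1 = 4.
The nim-sum is 4 ≠ 0, so this is an N-position: the player to move can win.

N-position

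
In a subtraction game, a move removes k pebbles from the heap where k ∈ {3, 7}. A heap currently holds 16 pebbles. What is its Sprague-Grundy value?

0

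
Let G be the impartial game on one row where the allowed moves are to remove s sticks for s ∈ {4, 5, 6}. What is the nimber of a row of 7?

1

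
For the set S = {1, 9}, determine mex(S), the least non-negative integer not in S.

0

0 is not in the set, so the mex is 0.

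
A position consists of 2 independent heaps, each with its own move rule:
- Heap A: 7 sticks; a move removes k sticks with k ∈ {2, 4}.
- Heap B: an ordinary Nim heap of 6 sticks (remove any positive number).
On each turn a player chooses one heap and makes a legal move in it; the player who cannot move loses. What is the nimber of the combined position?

Grundy values for heap A (subtraction set {2, 4}):
k:     0  1  2  3  4  5  6  7
g(k):  0  0  1  1  2  2  0  0
So g(7) = 0.
Heap B is a plain Nim heap of size 6, so its Grundy value is 6.
By the Sprague-Grundy theorem, the Grundy value of a sum of independent games is the XOR of the component values.
Combined value = 0 ⊕ 6 = 6.

6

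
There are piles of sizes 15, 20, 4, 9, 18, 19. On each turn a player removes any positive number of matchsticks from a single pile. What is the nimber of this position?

Compute the nim-sum pairwise:
15 ⊕ 20 = 27
27 ⊕ 4 = 31
31 ⊕ 9 = 22
22 ⊕ 18 = 4
4 ⊕ 19 = 23

23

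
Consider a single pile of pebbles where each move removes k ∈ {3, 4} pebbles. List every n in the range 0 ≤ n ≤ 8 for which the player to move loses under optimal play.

0, 1, 2, 7, 8

Build the Grundy sequence with g(k) = mex{g(k−s) : s ∈ {3, 4}, s ≤ k}:
g(0) = mex{} = 0
g(1) = mex{} = 0
g(2) = mex{} = 0
g(3) = mex{0} = 1
g(4) = mex{0} = 1
g(5) = mex{0} = 1
g(6) = mex{0,1} = 2
g(7) = mex{1} = 0
g(8) = mex{1} = 0
The P-positions (g = 0) in 0..8 are 0, 1, 2, 7, 8.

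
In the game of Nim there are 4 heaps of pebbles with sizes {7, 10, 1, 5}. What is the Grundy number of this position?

Nim-sum: 7 ^ 10 ^ 1 ^ 5 = 9.

9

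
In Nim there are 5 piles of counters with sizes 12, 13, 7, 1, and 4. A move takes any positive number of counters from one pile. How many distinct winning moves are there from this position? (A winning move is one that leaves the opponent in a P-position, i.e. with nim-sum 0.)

1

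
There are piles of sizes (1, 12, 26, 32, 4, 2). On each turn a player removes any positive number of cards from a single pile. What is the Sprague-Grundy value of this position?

49

Compute the nim-sum pairwise:
1 XOR 12 = 13
13 XOR 26 = 23
23 XOR 32 = 55
55 XOR 4 = 51
51 XOR 2 = 49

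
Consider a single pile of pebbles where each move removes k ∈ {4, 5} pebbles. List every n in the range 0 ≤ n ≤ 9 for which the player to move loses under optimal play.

Grundy values for subtraction set {4, 5}:
g(0) = mex{} = 0
g(1) = mex{} = 0
g(2) = mex{} = 0
g(3) = mex{} = 0
g(4) = mex{0} = 1
g(5) = mex{0} = 1
g(6) = mex{0} = 1
g(7) = mex{0} = 1
g(8) = mex{0,1} = 2
g(9) = mex{1} = 0
The P-positions (g = 0) in 0..9 are 0, 1, 2, 3, 9.

0, 1, 2, 3, 9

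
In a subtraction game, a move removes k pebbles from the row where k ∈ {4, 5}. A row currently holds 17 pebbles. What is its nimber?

Compute g(0), g(1), … for moves {4, 5}:
k:     0  1  2  3  4  5  6  7  8  9 10 11 12 13 14 15 16 17
g(k):  0  0  0  0  1  1  1  1  2  0  0  0  0  1  1  1  1  2
So g(17) = 2.

2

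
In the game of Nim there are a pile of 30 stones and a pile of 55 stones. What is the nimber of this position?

Compute the nim-sum pairwise:
30 ⊕ 55 = 41

41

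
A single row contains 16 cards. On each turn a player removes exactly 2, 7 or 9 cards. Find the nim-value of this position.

0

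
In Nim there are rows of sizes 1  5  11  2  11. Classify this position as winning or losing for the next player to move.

Winning position

In binary:
  0001  (1)
  0101  (5)
  1011  (11)
  0010  (2)
  1011  (11)
  ----
  0110  (6)
The nim-sum is 6 ≠ 0, so this is an N-position: the player to move can win.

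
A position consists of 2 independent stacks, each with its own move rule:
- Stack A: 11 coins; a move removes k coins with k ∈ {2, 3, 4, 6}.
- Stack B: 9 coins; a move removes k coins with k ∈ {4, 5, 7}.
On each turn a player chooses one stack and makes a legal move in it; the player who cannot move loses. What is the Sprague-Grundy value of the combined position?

Grundy values for stack A (subtraction set {2, 3, 4, 6}):
g(0) = mex{} = 0
g(1) = mex{} = 0
g(2) = mex{0} = 1
g(3) = mex{0} = 1
g(4) = mex{0,1} = 2
g(5) = mex{0,1} = 2
g(6) = mex{0,1,2} = 3
g(7) = mex{0,1,2} = 3
g(8) = mex{1,2,3} = 0
g(9) = mex{1,2,3} = 0
g(10) = mex{0,2,3} = 1
g(11) = mex{0,2,3} = 1
So g(11) = 1.
Build the Grundy sequence for stack B with g(k) = mex{g(k−s) : s ∈ {4, 5, 7}, s ≤ k}:
k:     0  1  2  3  4  5  6  7  8  9
g(k):  0  0  0  0  1  1  1  1  2  2
So g(9) = 2.
The value of a disjunctive sum is the nim-sum of the parts.
Combined value = 1 XOR 2 = 3.

3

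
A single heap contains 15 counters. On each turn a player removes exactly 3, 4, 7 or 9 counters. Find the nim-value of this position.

1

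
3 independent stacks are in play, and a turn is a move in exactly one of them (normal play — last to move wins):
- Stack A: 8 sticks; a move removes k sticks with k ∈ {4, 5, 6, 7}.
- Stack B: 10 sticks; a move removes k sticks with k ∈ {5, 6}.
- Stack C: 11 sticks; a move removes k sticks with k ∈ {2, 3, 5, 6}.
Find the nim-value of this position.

1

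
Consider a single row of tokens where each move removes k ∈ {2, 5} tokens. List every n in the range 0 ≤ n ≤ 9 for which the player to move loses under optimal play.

Compute g(0), g(1), … for moves {2, 5}:
g(0) = mex{} = 0
g(1) = mex{} = 0
g(2) = mex{0} = 1
g(3) = mex{0} = 1
g(4) = mex{1} = 0
g(5) = mex{0,1} = 2
g(6) = mex{0} = 1
g(7) = mex{1,2} = 0
g(8) = mex{1} = 0
g(9) = mex{0} = 1
The P-positions (g = 0) in 0..9 are 0, 1, 4, 7, 8.

0, 1, 4, 7, 8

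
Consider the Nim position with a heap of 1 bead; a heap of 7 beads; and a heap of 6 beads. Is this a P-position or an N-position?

P-position

Bitwise XOR of the heap sizes:
  001  (1)
  111  (7)
  110  (6)
  ---
  000  (0)
The nim-sum is 0, so this is a P-position: the player to move is in a losing position under optimal play.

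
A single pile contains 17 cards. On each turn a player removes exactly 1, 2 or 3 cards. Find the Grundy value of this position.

1

Grundy values for subtraction set {1, 2, 3}:
k:     0  1  2  3  4  5  6  7  8  9 10 11 12 13 14 15 16 17
g(k):  0  1  2  3  0  1  2  3  0  1  2  3  0  1  2  3  0  1
So g(17) = 1.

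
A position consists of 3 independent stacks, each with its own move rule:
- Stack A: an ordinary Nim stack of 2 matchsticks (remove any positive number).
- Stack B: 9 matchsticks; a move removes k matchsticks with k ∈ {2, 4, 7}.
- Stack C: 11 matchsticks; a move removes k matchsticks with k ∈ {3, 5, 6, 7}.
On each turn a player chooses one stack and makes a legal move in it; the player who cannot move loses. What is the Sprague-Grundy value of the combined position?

Stack A is a plain Nim stack of size 2, so its Grundy value is 2.
Grundy values for stack B (subtraction set {2, 4, 7}):
k:     0  1  2  3  4  5  6  7  8  9
g(k):  0  0  1  1  2  2  0  3  1  0
So g(9) = 0.
Build the Grundy sequence for stack C with g(k) = mex{g(k−s) : s ∈ {3, 5, 6, 7}, s ≤ k}:
k:     0  1  2  3  4  5  6  7  8  9 10 11
g(k):  0  0  0  1  1  1  2  2  2  3  0  0
So g(11) = 0.
By the Sprague-Grundy theorem, the Grundy value of a sum of independent games is the XOR of the component values.
Combined value = 2 XOR 0 XOR 0 = 2.

2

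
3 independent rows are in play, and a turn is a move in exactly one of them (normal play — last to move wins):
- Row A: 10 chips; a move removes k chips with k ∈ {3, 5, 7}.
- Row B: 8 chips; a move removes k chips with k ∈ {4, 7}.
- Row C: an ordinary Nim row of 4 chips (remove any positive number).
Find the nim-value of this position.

For row A, compute g(0), g(1), … with moves {3, 5, 7}:
g(0) = mex{} = 0
g(1) = mex{} = 0
g(2) = mex{} = 0
g(3) = mex{0} = 1
g(4) = mex{0} = 1
g(5) = mex{0} = 1
g(6) = mex{0,1} = 2
g(7) = mex{0,1} = 2
g(8) = mex{0,1} = 2
g(9) = mex{0,1,2} = 3
g(10) = mex{1,2} = 0
So g(10) = 0.
For row B, compute g(0), g(1), … with moves {4, 7}:
k:     0  1  2  3  4  5  6  7  8
g(k):  0  0  0  0  1  1  1  1  2
So g(8) = 2.
Row C is a plain Nim row of size 4, so its Grundy value is 4.
The value of a disjunctive sum is the nim-sum of the parts.
Combined value = 0 XOR 2 XOR 4 = 6.

6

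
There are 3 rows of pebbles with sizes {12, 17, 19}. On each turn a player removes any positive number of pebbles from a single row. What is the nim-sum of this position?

Nim-sum: 12 ⊕ 17 ⊕ 19 = 14.

14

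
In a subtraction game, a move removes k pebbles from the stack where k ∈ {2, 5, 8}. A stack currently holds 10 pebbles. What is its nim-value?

0

Compute g(0), g(1), … for moves {2, 5, 8}:
g(0) = mex{} = 0
g(1) = mex{} = 0
g(2) = mex{0} = 1
g(3) = mex{0} = 1
g(4) = mex{1} = 0
g(5) = mex{0,1} = 2
g(6) = mex{0} = 1
g(7) = mex{1,2} = 0
g(8) = mex{0,1} = 2
g(9) = mex{0} = 1
g(10) = mex{1,2} = 0
So g(10) = 0.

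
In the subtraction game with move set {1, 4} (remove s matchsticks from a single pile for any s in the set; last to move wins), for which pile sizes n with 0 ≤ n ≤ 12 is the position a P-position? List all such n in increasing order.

0, 2, 5, 7, 10, 12

Build the Grundy sequence with g(k) = mex{g(k−s) : s ∈ {1, 4}, s ≤ k}:
k:     0  1  2  3  4  5  6  7  8  9 10 11 12
g(k):  0  1  0  1  2  0  1  0  1  2  0  1  0
The P-positions (g = 0) in 0..12 are 0, 2, 5, 7, 10, 12.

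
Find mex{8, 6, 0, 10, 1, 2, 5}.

The values 0, 1, 2 are all present; 3 is the first non-negative integer missing from the set.

3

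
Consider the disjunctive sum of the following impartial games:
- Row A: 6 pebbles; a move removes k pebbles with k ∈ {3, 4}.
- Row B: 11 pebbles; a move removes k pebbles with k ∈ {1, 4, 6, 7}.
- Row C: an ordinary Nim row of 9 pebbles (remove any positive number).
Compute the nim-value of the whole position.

Build the Grundy sequence for row A with g(k) = mex{g(k−s) : s ∈ {3, 4}, s ≤ k}:
g(0) = mex{} = 0
g(1) = mex{} = 0
g(2) = mex{} = 0
g(3) = mex{0} = 1
g(4) = mex{0} = 1
g(5) = mex{0} = 1
g(6) = mex{0,1} = 2
So g(6) = 2.
Grundy values for row B (subtraction set {1, 4, 6, 7}):
g(0) = mex{} = 0
g(1) = mex{0} = 1
g(2) = mex{1} = 0
g(3) = mex{0} = 1
g(4) = mex{0,1} = 2
g(5) = mex{1,2} = 0
g(6) = mex{0} = 1
g(7) = mex{0,1} = 2
g(8) = mex{0,1,2} = 3
g(9) = mex{0,1,3} = 2
g(10) = mex{1,2} = 0
g(11) = mex{0,2} = 1
So g(11) = 1.
Row C is a plain Nim row of size 9, so its Grundy value is 9.
By the Sprague-Grundy theorem, the Grundy value of a sum of independent games is the XOR of the component values.
Combined value = 2 ⊕ 1 ⊕ 9 = 10.

10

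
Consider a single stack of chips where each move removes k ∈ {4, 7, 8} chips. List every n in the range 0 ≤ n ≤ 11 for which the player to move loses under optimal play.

Grundy values for subtraction set {4, 7, 8}:
k:     0  1  2  3  4  5  6  7  8  9 10 11
g(k):  0  0  0  0  1  1  1  1  2  2  2  2
The P-positions (g = 0) in 0..11 are 0, 1, 2, 3.

0, 1, 2, 3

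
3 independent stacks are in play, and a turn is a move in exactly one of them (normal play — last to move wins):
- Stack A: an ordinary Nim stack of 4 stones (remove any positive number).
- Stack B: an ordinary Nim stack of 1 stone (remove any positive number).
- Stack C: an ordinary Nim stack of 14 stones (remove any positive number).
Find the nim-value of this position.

Stack A is a plain Nim stack of size 4, so its Grundy value is 4.
Stack B is a plain Nim stack of size 1, so its Grundy value is 1.
Stack C is a plain Nim stack of size 14, so its Grundy value is 14.
By the Sprague-Grundy theorem, the Grundy value of a sum of independent games is the XOR of the component values.
Combined value = 4 ⊕ 1 ⊕ 14 = 11.

11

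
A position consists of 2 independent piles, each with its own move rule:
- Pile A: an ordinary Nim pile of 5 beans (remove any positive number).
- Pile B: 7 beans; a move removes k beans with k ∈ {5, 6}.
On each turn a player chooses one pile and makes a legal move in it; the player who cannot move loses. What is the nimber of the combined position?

4

Pile A is a plain Nim pile of size 5, so its Grundy value is 5.
For pile B, compute g(0), g(1), … with moves {5, 6}:
k:     0  1  2  3  4  5  6  7
g(k):  0  0  0  0  0  1  1  1
So g(7) = 1.
The value of a disjunctive sum is the nim-sum of the parts.
Combined value = 5 ⊕ 1 = 4.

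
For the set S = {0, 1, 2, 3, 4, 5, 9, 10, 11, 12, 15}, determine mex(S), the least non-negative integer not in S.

6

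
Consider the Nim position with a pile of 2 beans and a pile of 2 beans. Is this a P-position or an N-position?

P-position

Compute the nim-sum pairwise:
2 ⊕ 2 = 0
The nim-sum is 0, so this is a P-position: the player to move is in a losing position under optimal play.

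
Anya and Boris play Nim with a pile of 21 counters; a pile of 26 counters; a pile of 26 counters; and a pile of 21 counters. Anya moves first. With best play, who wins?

Boris wins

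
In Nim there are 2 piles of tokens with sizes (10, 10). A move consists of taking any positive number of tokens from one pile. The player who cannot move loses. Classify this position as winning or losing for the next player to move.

Losing position

Write each in binary and XOR column by column:
  1010  (10)
  1010  (10)
  ----
  0000  (0)
The nim-sum is 0, so this is a P-position: the player to move is in a losing position under optimal play.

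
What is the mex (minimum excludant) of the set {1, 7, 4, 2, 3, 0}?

The values 0, 1, 2, 3, 4 are all present; 5 is the first non-negative integer missing from the set.

5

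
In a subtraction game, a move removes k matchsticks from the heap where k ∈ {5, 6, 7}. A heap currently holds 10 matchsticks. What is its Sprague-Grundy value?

Build the Grundy sequence with g(k) = mex{g(k−s) : s ∈ {5, 6, 7}, s ≤ k}:
g(0) = mex{} = 0
g(1) = mex{} = 0
g(2) = mex{} = 0
g(3) = mex{} = 0
g(4) = mex{} = 0
g(5) = mex{0} = 1
g(6) = mex{0} = 1
g(7) = mex{0} = 1
g(8) = mex{0} = 1
g(9) = mex{0} = 1
g(10) = mex{0,1} = 2
So g(10) = 2.

2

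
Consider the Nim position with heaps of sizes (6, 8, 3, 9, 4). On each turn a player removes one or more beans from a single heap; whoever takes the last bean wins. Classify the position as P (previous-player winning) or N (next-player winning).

Compute the nim-sum pairwise:
6 XOR 8 = 14
14 XOR 3 = 13
13 XOR 9 = 4
4 XOR 4 = 0
The nim-sum is 0, so this is a P-position: the player to move is in a losing position under optimal play.

P-position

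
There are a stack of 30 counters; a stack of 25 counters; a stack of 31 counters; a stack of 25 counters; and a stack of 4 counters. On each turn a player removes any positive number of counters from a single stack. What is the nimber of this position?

Write each in binary and XOR column by column:
  11110  (30)
  11001  (25)
  11111  (31)
  11001  (25)
  00100  (4)
  -----
  00101  (5)

5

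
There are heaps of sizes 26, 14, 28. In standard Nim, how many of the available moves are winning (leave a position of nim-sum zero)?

3

In binary:
  11010  (26)
  01110  (14)
  11100  (28)
  -----
  01000  (8)
The overall nim-sum is X = 8. A heap of size p has a winning move iff p XOR X < p (reduce it to p XOR X).
  26: 26 XOR 8 = 18 < 26 — winning move (to 18).
  14: 14 XOR 8 = 6 < 14 — winning move (to 6).
  28: 28 XOR 8 = 20 < 28 — winning move (to 20).
That gives 3 winning moves.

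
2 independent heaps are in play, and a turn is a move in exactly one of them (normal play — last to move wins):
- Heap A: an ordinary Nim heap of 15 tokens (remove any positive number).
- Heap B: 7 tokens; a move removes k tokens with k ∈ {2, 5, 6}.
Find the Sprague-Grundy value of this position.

12

Heap A is a plain Nim heap of size 15, so its Grundy value is 15.
Grundy values for heap B (subtraction set {2, 5, 6}):
k:     0  1  2  3  4  5  6  7
g(k):  0  0  1  1  0  2  1  3
So g(7) = 3.
The value of a disjunctive sum is the nim-sum of the parts.
Combined value = 15 XOR 3 = 12.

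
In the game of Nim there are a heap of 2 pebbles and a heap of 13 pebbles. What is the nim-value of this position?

15

Bitwise XOR of the heap sizes:
  0010  (2)
  1101  (13)
  ----
  1111  (15)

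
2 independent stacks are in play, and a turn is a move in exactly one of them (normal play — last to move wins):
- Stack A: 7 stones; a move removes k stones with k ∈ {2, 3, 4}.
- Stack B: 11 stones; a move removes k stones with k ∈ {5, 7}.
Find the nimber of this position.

2

Grundy values for stack A (subtraction set {2, 3, 4}):
k:     0  1  2  3  4  5  6  7
g(k):  0  0  1  1  2  2  0  0
So g(7) = 0.
Build the Grundy sequence for stack B with g(k) = mex{g(k−s) : s ∈ {5, 7}, s ≤ k}:
k:     0  1  2  3  4  5  6  7  8  9 10 11
g(k):  0  0  0  0  0  1  1  1  1  1  2  2
So g(11) = 2.
The value of a disjunctive sum is the nim-sum of the parts.
Combined value = 0 XOR 2 = 2.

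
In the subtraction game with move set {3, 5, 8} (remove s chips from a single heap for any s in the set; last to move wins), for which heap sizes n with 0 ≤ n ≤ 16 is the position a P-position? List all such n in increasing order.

0, 1, 2, 11, 12, 13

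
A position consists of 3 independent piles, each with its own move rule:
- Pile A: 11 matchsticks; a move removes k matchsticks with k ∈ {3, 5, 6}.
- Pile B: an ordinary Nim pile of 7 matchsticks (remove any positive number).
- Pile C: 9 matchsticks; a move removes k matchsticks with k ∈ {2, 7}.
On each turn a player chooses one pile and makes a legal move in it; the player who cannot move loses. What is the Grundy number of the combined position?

7

Grundy values for pile A (subtraction set {3, 5, 6}):
k:     0  1  2  3  4  5  6  7  8  9 10 11
g(k):  0  0  0  1  1  1  2  2  2  0  0  0
So g(11) = 0.
Pile B is a plain Nim pile of size 7, so its Grundy value is 7.
Grundy values for pile C (subtraction set {2, 7}):
g(0) = mex{} = 0
g(1) = mex{} = 0
g(2) = mex{0} = 1
g(3) = mex{0} = 1
g(4) = mex{1} = 0
g(5) = mex{1} = 0
g(6) = mex{0} = 1
g(7) = mex{0} = 1
g(8) = mex{0,1} = 2
g(9) = mex{1} = 0
So g(9) = 0.
By the Sprague-Grundy theorem, the Grundy value of a sum of independent games is the XOR of the component values.
Combined value = 0 XOR 7 XOR 0 = 7.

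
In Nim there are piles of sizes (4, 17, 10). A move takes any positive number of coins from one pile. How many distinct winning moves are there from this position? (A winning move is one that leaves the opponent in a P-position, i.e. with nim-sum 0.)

In binary:
  00100  (4)
  10001  (17)
  01010  (10)
  -----
  11111  (31)
The overall nim-sum is X = 31. A pile of size p has a winning move iff p XOR X < p (reduce it to p XOR X).
  4: 4 XOR 31 = 27 ≥ 4 — no move.
  17: 17 XOR 31 = 14 < 17 — winning move (to 14).
  10: 10 XOR 31 = 21 ≥ 10 — no move.
That gives 1 winning move.

1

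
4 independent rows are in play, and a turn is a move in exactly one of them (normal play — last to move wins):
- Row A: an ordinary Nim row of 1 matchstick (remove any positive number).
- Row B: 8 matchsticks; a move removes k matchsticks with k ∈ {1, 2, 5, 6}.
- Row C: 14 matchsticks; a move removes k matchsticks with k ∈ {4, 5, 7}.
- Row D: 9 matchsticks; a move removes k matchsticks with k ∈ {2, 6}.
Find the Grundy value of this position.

Row A is a plain Nim row of size 1, so its Grundy value is 1.
Grundy values for row B (subtraction set {1, 2, 5, 6}):
k:     0  1  2  3  4  5  6  7  8
g(k):  0  1  2  0  1  2  3  0  1
So g(8) = 1.
For row C, compute g(0), g(1), … with moves {4, 5, 7}:
g(0) = mex{} = 0
g(1) = mex{} = 0
g(2) = mex{} = 0
g(3) = mex{} = 0
g(4) = mex{0} = 1
g(5) = mex{0} = 1
g(6) = mex{0} = 1
g(7) = mex{0} = 1
g(8) = mex{0,1} = 2
g(9) = mex{0,1} = 2
g(10) = mex{0,1} = 2
g(11) = mex{1} = 0
g(12) = mex{1,2} = 0
g(13) = mex{1,2} = 0
g(14) = mex{1,2} = 0
So g(14) = 0.
Build the Grundy sequence for row D with g(k) = mex{g(k−s) : s ∈ {2, 6}, s ≤ k}:
k:     0  1  2  3  4  5  6  7  8  9
g(k):  0  0  1  1  0  0  1  1  0  0
So g(9) = 0.
By the Sprague-Grundy theorem, the Grundy value of a sum of independent games is the XOR of the component values.
Combined value = 1 XOR 1 XOR 0 XOR 0 = 0.

0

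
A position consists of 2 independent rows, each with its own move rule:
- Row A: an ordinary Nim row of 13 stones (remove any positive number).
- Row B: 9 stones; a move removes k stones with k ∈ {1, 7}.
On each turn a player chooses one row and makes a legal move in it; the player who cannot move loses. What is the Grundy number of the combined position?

12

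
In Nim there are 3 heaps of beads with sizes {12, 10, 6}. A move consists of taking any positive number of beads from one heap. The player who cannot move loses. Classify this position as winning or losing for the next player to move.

Losing position

Nim-sum: 12 ^ 10 ^ 6 = 0.
The nim-sum is 0, so this is a P-position: the player to move is in a losing position under optimal play.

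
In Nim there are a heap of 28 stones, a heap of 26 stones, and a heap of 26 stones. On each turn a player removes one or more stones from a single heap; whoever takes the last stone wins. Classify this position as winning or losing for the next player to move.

Compute the nim-sum pairwise:
28 ⊕ 26 = 6
6 ⊕ 26 = 28
The nim-sum is 28 ≠ 0, so this is an N-position: the player to move can win.

Winning position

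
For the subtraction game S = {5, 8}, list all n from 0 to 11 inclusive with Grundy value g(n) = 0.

0, 1, 2, 3, 4

Build the Grundy sequence with g(k) = mex{g(k−s) : s ∈ {5, 8}, s ≤ k}:
g(0) = mex{} = 0
g(1) = mex{} = 0
g(2) = mex{} = 0
g(3) = mex{} = 0
g(4) = mex{} = 0
g(5) = mex{0} = 1
g(6) = mex{0} = 1
g(7) = mex{0} = 1
g(8) = mex{0} = 1
g(9) = mex{0} = 1
g(10) = mex{0,1} = 2
g(11) = mex{0,1} = 2
The P-positions (g = 0) in 0..11 are 0, 1, 2, 3, 4.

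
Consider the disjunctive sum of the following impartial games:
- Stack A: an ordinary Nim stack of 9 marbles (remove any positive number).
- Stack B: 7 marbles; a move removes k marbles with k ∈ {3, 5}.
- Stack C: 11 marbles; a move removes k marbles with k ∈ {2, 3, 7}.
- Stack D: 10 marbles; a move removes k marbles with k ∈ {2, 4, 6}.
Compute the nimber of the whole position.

Stack A is a plain Nim stack of size 9, so its Grundy value is 9.
Grundy values for stack B (subtraction set {3, 5}):
k:     0  1  2  3  4  5  6  7
g(k):  0  0  0  1  1  1  2  2
So g(7) = 2.
Build the Grundy sequence for stack C with g(k) = mex{g(k−s) : s ∈ {2, 3, 7}, s ≤ k}:
g(0) = mex{} = 0
g(1) = mex{} = 0
g(2) = mex{0} = 1
g(3) = mex{0} = 1
g(4) = mex{0,1} = 2
g(5) = mex{1} = 0
g(6) = mex{1,2} = 0
g(7) = mex{0,2} = 1
g(8) = mex{0} = 1
g(9) = mex{0,1} = 2
g(10) = mex{1} = 0
g(11) = mex{1,2} = 0
So g(11) = 0.
Grundy values for stack D (subtraction set {2, 4, 6}):
k:     0  1  2  3  4  5  6  7  8  9 10
g(k):  0  0  1  1  2  2  3  3  0  0  1
So g(10) = 1.
The value of a disjunctive sum is the nim-sum of the parts.
Combined value = 9 XOR 2 XOR 0 XOR 1 = 10.

10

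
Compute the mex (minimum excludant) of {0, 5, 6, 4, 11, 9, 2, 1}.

3

The values 0, 1, 2 are all present; 3 is the first non-negative integer missing from the set.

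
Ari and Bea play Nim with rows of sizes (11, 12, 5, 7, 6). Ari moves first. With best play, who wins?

Write each in binary and XOR column by column:
  1011  (11)
  1100  (12)
  0101  (5)
  0111  (7)
  0110  (6)
  ----
  0011  (3)
The nim-sum is 3 ≠ 0, so this is an N-position: the player to move can win; Ari has a winning move.

Ari wins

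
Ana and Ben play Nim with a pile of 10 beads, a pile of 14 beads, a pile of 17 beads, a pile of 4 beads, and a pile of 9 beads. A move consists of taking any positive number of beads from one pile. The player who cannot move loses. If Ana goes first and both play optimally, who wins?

Nim-sum: 10 XOR 14 XOR 17 XOR 4 XOR 9 = 24.
The nim-sum is 24 ≠ 0, so this is an N-position: the player to move can win; Ana has a winning move.

Ana wins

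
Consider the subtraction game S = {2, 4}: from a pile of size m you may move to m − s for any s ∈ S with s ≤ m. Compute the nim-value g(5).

2

Build the Grundy sequence with g(k) = mex{g(k−s) : s ∈ {2, 4}, s ≤ k}:
g(0) = mex{} = 0
g(1) = mex{} = 0
g(2) = mex{0} = 1
g(3) = mex{0} = 1
g(4) = mex{0,1} = 2
g(5) = mex{0,1} = 2
So g(5) = 2.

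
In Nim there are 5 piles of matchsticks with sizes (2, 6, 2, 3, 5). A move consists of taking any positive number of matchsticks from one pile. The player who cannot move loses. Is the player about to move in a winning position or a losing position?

Bitwise XOR of the heap sizes:
  010  (2)
  110  (6)
  010  (2)
  011  (3)
  101  (5)
  ---
  000  (0)
The nim-sum is 0, so this is a P-position: the player to move is in a losing position under optimal play.

Losing position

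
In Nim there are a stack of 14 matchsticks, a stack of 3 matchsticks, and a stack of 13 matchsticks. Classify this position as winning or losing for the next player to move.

Losing position

Compute the nim-sum pairwise:
14 ^ 3 = 13
13 ^ 13 = 0
The nim-sum is 0, so this is a P-position: the player to move is in a losing position under optimal play.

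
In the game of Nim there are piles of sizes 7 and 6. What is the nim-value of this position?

1

Bitwise XOR of the heap sizes:
  111  (7)
  110  (6)
  ---
  001  (1)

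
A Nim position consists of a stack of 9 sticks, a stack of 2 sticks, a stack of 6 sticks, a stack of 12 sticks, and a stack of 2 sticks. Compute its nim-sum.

Compute the nim-sum pairwise:
9 ⊕ 2 = 11
11 ⊕ 6 = 13
13 ⊕ 12 = 1
1 ⊕ 2 = 3

3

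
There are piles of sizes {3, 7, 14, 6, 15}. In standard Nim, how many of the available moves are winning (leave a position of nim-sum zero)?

5

Nim-sum: 3 ⊕ 7 ⊕ 14 ⊕ 6 ⊕ 15 = 3.
The overall nim-sum is X = 3. A pile of size p has a winning move iff p XOR X < p (reduce it to p XOR X).
  3: 3 XOR 3 = 0 < 3 — winning move (to 0).
  7: 7 XOR 3 = 4 < 7 — winning move (to 4).
  14: 14 XOR 3 = 13 < 14 — winning move (to 13).
  6: 6 XOR 3 = 5 < 6 — winning move (to 5).
  15: 15 XOR 3 = 12 < 15 — winning move (to 12).
That gives 5 winning moves.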